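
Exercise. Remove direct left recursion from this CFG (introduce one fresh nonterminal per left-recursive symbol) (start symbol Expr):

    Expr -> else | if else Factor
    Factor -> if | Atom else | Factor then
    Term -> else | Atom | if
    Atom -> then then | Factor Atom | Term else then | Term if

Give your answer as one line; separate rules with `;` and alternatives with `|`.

Expr -> else | if else Factor; Factor -> if Factor1 | Atom else Factor1; Term -> else | Atom | if; Atom -> then then | Factor Atom | Term else then | Term if; Factor1 -> then Factor1 | ε

Left recursion appears on Factor.
For Factor: α = {then}, β = {if, Atom else}. Rewrite as Factor → β Factor1 and Factor1 → α Factor1 | ε.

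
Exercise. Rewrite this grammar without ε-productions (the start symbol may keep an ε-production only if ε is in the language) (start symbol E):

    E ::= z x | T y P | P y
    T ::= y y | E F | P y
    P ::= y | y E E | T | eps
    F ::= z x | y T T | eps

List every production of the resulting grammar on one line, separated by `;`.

E ::= z x | T y P | T y | P y | y; T ::= y y | E F | E | P y | y; P ::= y | y E E | T; F ::= z x | y T T

Nullable nonterminals: {F, P}.
ε ∉ L(G), so no ε-production is kept.
For each production, add variants omitting each subset of nullable occurrences: E → T y P gives T y P | T y. E → P y gives P y | y. T → E F gives E F | E. T → P y gives P y | y.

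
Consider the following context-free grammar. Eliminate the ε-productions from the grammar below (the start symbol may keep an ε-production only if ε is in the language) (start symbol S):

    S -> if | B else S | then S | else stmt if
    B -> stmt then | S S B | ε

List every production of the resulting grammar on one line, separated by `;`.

Nullable nonterminals: {B}.
ε ∉ L(G), so no ε-production is kept.
Add the nullable-subset variants: S → B else S gives B else S | else S. B → S S B gives S S B | S S.

S -> if | B else S | else S | then S | else stmt if; B -> stmt then | S S B | S S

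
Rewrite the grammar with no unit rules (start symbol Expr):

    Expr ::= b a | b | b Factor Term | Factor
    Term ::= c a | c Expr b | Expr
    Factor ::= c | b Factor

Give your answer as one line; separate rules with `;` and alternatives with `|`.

Expr ::= c | b Factor | b a | b | b Factor Term; Term ::= c a | c Expr b | c | b Factor | b a | b | b Factor Term; Factor ::= c | b Factor

Unit pairs: Expr ⇒* {Factor}; Term ⇒* {Expr, Factor}.
Replace each nonterminal's rules with the union of the non-unit rules of every nonterminal it unit-derives.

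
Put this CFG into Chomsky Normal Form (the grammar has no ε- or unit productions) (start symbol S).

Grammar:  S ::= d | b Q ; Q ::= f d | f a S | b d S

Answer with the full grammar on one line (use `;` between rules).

Introduce a nonterminal for each terminal appearing in a rule of length ≥ 2: X1 → b, X2 → f, X3 → d, X4 → a.
Binarize each right-hand side of length ≥ 3 by chaining fresh nonterminals (Y1, Y2, …): affected rules were Q → X2 X4 S; Q → X1 X3 S.

S ::= d | X1 Q; Q ::= X2 X3 | X2 Y1 | X1 Y2; X1 ::= b; X2 ::= f; X3 ::= d; X4 ::= a; Y1 ::= X4 S; Y2 ::= X3 S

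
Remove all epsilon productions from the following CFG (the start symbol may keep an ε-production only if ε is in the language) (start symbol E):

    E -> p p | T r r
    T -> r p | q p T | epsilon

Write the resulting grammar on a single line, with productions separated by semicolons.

Nullable nonterminals: {T}.
ε ∉ L(G), so no ε-production is kept.
For each production, add variants omitting each subset of nullable occurrences: E → T r r gives T r r | r r. T → q p T gives q p T | q p.

E -> p p | T r r | r r; T -> r p | q p T | q p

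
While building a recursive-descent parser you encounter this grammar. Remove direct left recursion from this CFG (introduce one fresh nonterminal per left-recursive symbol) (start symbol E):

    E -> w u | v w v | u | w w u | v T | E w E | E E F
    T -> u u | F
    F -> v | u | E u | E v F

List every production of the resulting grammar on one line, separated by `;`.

E -> w u E' | v w v E' | u E' | w w u E' | v T E'; T -> u u | F; F -> v | u | E u | E v F; E' -> w E E' | E F E' | ε

Left recursion appears on E.
For E: α = {w E, E F}, β = {w u, v w v, u, w w u, v T}. Rewrite as E → β E' and E' → α E' | ε.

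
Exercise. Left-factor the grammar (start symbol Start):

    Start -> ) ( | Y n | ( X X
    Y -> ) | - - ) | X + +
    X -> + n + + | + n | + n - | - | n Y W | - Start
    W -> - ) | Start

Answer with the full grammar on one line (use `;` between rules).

Start -> ) ( | Y n | ( X X; Y -> ) | - - ) | X + +; X -> n Y W | + n X1 | - X2; W -> - ) | Start; X1 -> + + | ε | -; X2 -> ε | Start

X has alternatives sharing prefix '+ n': factor to X → + n X1 with X1 → + + | ε | -.
X has alternatives sharing prefix '-': factor to X → - X2 with X2 → ε | Start.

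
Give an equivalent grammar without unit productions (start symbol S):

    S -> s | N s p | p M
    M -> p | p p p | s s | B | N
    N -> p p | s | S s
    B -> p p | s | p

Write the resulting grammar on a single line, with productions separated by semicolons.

S -> s | N s p | p M; M -> p p | s | p | S s | p p p | s s; N -> p p | s | S s; B -> p p | s | p

Unit pairs: M ⇒* {B, N}.
For every A with A ⇒* B via unit rules, add B's non-unit alternatives to A; then delete every rule of the form X → Y.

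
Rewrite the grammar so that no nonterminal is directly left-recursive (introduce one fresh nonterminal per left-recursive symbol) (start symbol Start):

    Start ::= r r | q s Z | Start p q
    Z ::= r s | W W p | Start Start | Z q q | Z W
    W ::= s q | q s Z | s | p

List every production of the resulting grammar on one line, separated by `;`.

Left recursion appears on Start, Z.
For Start: α = {p q}, β = {r r, q s Z}. Rewrite as Start → β Start1 and Start1 → α Start1 | ε.
For Z: α = {q q, W}, β = {r s, W W p, Start Start}. Rewrite as Z → β Z1 and Z1 → α Z1 | ε.

Start ::= r r Start1 | q s Z Start1; Z ::= r s Z1 | W W p Z1 | Start Start Z1; W ::= s q | q s Z | s | p; Start1 ::= p q Start1 | ε; Z1 ::= q q Z1 | W Z1 | ε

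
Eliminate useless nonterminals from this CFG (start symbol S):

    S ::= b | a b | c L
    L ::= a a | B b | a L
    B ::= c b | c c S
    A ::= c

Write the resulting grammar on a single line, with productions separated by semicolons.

Generating nonterminals: {A, B, L, S}.
Reachable from S after that: {B, L, S}.
Removed useless symbols: {A} and every production mentioning them.

S ::= b | a b | c L; L ::= a a | B b | a L; B ::= c b | c c S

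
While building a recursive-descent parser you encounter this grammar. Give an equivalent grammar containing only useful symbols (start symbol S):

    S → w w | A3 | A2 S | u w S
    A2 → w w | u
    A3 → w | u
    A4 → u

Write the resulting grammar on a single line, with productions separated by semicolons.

Generating nonterminals: {A2, A3, A4, S}.
Reachable from S after that: {A2, A3, S}.
Removed useless symbols: {A4} and every production mentioning them.

S → w w | A3 | A2 S | u w S; A2 → w w | u; A3 → w | u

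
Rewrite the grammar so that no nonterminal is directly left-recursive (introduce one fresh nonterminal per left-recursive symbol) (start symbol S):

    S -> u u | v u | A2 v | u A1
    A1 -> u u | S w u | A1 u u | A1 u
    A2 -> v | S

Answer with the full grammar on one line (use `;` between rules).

S -> u u | v u | A2 v | u A1; A1 -> u u A1' | S w u A1'; A2 -> v | S; A1' -> u u A1' | u A1' | ε

Directly left-recursive nonterminal: A1.
For A1: α = {u u, u}, β = {u u, S w u}. Rewrite as A1 → β A1' and A1' → α A1' | ε.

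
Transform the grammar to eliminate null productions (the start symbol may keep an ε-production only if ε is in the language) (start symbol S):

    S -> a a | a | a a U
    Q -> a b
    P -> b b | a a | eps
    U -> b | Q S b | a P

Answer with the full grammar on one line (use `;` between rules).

S -> a a | a | a a U; Q -> a b; P -> b b | a a; U -> b | Q S b | a P | a

The nullable symbols are {P}.
ε ∉ L(G), so no ε-production is kept.
Expand every rule over subsets of its nullable positions: U → a P gives a P | a.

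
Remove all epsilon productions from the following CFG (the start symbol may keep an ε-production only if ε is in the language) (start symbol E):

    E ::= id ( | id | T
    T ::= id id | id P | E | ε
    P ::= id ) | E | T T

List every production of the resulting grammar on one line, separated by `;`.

The nullable symbols are {E, P, T}.
ε ∈ L(G) since E is nullable, so keep E → ε.
For each production, add variants omitting each subset of nullable occurrences: T → id P gives id P | id. P → T T gives T T | T.

E ::= id ( | id | T | ε; T ::= id id | id P | id | E; P ::= id ) | E | T T | T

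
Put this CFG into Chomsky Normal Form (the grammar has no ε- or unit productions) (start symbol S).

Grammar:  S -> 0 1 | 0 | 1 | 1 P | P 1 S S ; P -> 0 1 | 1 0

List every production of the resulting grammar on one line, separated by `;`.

S -> X1 X2 | 0 | 1 | X2 P | P Y1; P -> X1 X2 | X2 X1; X1 -> 0; X2 -> 1; Y1 -> X2 Y2; Y2 -> S S

Introduce a nonterminal for each terminal appearing in a rule of length ≥ 2: X1 → 0, X2 → 1.
Binarize each right-hand side of length ≥ 3 by chaining fresh nonterminals (Y1, Y2, …): affected rules were S → P X2 S S.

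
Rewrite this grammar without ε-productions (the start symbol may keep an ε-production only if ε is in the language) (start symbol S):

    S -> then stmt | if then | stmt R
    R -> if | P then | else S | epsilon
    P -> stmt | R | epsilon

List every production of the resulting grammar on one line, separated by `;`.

The nullable symbols are {P, R}.
ε ∉ L(G), so no ε-production is kept.
For each production, add variants omitting each subset of nullable occurrences: S → stmt R gives stmt R | stmt. R → P then gives P then | then.

S -> then stmt | if then | stmt R | stmt; R -> if | P then | then | else S; P -> stmt | R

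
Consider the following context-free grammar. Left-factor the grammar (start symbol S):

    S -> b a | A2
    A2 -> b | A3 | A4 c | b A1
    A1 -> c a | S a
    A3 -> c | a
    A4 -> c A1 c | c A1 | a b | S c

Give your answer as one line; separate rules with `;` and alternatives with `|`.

A2 has alternatives sharing prefix 'b': factor to A2 → b A2' with A2' → ε | A1.
A4 has alternatives sharing prefix 'c A1': factor to A4 → c A1 A4' with A4' → c | ε.

S -> b a | A2; A2 -> A3 | A4 c | b A2'; A1 -> c a | S a; A3 -> c | a; A4 -> a b | S c | c A1 A4'; A2' -> epsilon | A1; A4' -> c | epsilon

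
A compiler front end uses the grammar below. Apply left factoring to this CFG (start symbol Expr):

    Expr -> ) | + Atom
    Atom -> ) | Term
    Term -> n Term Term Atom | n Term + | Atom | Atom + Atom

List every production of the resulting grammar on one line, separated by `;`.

Term has alternatives sharing prefix 'n Term': factor to Term → n Term Term1 with Term1 → Term Atom | +.
Term has alternatives sharing prefix 'Atom': factor to Term → Atom Term2 with Term2 → ε | + Atom.

Expr -> ) | + Atom; Atom -> ) | Term; Term -> n Term Term1 | Atom Term2; Term1 -> Term Atom | +; Term2 -> ε | + Atom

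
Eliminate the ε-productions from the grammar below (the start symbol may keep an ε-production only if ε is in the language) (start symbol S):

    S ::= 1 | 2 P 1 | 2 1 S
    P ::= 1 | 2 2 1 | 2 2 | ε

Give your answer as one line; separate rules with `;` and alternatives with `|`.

S ::= 1 | 2 P 1 | 2 1 | 2 1 S; P ::= 1 | 2 2 1 | 2 2

Nullable nonterminals: {P}.
ε ∉ L(G), so no ε-production is kept.
Expand every rule over subsets of its nullable positions: S → 2 P 1 gives 2 P 1 | 2 1.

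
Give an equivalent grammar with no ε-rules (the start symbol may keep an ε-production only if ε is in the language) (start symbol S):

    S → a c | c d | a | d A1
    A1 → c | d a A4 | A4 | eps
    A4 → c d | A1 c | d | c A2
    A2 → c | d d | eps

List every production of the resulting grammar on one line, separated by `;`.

S → a c | c d | a | d A1 | d; A1 → c | d a A4 | A4; A4 → c d | A1 c | c | d | c A2; A2 → c | d d

Nullable nonterminals: {A1, A2}.
ε ∉ L(G), so no ε-production is kept.
For each production, add variants omitting each subset of nullable occurrences: S → d A1 gives d A1 | d. A4 → A1 c gives A1 c | c.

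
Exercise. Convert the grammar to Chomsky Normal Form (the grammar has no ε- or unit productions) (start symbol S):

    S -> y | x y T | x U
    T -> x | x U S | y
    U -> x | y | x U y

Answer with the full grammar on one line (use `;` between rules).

Introduce a nonterminal for each terminal appearing in a rule of length ≥ 2: X1 → x, X2 → y.
Binarize each right-hand side of length ≥ 3 by chaining fresh nonterminals (Y1, Y2, …): affected rules were S → X1 X2 T; T → X1 U S; U → X1 U X2.

S -> y | X1 Y1 | X1 U; T -> x | X1 Y2 | y; U -> x | y | X1 Y3; X1 -> x; X2 -> y; Y1 -> X2 T; Y2 -> U S; Y3 -> U X2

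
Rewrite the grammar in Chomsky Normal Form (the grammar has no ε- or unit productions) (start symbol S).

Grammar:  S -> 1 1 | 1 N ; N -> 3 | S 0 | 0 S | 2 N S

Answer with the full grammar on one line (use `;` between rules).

Introduce a nonterminal for each terminal appearing in a rule of length ≥ 2: X1 → 1, X2 → 0, X3 → 2.
Binarize each right-hand side of length ≥ 3 by chaining fresh nonterminals (Y1, Y2, …): affected rules were N → X3 N S.

S -> X1 X1 | X1 N; N -> 3 | S X2 | X2 S | X3 Y1; X1 -> 1; X2 -> 0; X3 -> 2; Y1 -> N S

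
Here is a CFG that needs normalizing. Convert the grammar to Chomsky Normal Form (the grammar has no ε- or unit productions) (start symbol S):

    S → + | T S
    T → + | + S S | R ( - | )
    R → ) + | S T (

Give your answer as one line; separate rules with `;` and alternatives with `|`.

Introduce a nonterminal for each terminal appearing in a rule of length ≥ 2: X1 → +, X2 → (, X3 → -, X4 → ).
Binarize each right-hand side of length ≥ 3 by chaining fresh nonterminals (Y1, Y2, …): affected rules were T → X1 S S; T → R X2 X3; R → S T X2.

S → + | T S; T → + | X1 Y1 | R Y2 | ); R → X4 X1 | S Y3; X1 → +; X2 → (; X3 → -; X4 → ); Y1 → S S; Y2 → X2 X3; Y3 → T X2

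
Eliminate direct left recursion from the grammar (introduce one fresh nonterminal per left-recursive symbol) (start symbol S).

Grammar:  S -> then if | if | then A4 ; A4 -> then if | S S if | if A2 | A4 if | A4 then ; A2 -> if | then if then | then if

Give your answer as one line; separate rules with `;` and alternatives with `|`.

S -> then if | if | then A4; A4 -> then if A4' | S S if A4' | if A2 A4'; A2 -> if | then if then | then if; A4' -> if A4' | then A4' | ε

Left recursion appears on A4.
For A4: α = {if, then}, β = {then if, S S if, if A2}. Rewrite as A4 → β A4' and A4' → α A4' | ε.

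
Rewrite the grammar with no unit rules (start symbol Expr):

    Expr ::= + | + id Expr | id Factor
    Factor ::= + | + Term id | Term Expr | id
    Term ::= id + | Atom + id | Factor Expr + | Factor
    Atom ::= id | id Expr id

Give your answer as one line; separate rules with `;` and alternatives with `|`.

Unit pairs: Term ⇒* {Factor}.
For every A with A ⇒* B via unit rules, add B's non-unit alternatives to A; then delete every rule of the form X → Y.

Expr ::= + | + id Expr | id Factor; Factor ::= + | + Term id | Term Expr | id; Term ::= id + | Atom + id | Factor Expr + | + | + Term id | Term Expr | id; Atom ::= id | id Expr id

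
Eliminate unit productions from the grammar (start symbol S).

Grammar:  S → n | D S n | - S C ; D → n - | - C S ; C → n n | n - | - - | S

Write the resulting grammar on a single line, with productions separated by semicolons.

S → n | D S n | - S C; D → n - | - C S; C → n n | n - | - - | n | D S n | - S C

Unit pairs: C ⇒* {S}.
For every A with A ⇒* B via unit rules, add B's non-unit alternatives to A; then delete every rule of the form X → Y.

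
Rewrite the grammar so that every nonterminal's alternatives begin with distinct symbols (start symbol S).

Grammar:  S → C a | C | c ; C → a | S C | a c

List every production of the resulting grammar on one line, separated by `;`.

S has alternatives sharing prefix 'C': factor to S → C S' with S' → a | ε.
C has alternatives sharing prefix 'a': factor to C → a C' with C' → ε | c.

S → c | C S'; C → S C | a C'; S' → a | ε; C' → ε | c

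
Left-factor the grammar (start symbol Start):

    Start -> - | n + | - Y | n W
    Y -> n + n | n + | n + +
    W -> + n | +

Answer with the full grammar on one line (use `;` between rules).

Start has alternatives sharing prefix '-': factor to Start → - Start1 with Start1 → ε | Y.
Start has alternatives sharing prefix 'n': factor to Start → n Start2 with Start2 → + | W.
Y has alternatives sharing prefix 'n +': factor to Y → n + Y1 with Y1 → n | ε | +.
W has alternatives sharing prefix '+': factor to W → + W1 with W1 → n | ε.

Start -> - Start1 | n Start2; Y -> n + Y1; W -> + W1; Start1 -> ε | Y; Start2 -> + | W; Y1 -> n | ε | +; W1 -> n | ε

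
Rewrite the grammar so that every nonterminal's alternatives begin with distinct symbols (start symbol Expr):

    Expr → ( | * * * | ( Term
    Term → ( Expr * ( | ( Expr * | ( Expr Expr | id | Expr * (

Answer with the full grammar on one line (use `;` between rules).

Expr → * * * | ( Expr1; Term → id | Expr * ( | ( Expr Term1; Expr1 → ε | Term; Term1 → Expr | * Term11; Term11 → ( | ε

Expr has alternatives sharing prefix '(': factor to Expr → ( Expr1 with Expr1 → ε | Term.
Term has alternatives sharing prefix '( Expr': factor to Term → ( Expr Term1 with Term1 → * ( | * | Expr.
Term1 has alternatives sharing prefix '*': factor to Term1 → * Term11 with Term11 → ( | ε.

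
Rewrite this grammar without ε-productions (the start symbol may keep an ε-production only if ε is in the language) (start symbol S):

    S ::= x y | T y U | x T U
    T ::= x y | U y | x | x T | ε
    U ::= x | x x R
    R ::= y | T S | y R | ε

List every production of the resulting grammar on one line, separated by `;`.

Nullable set = {R, T}.
ε ∉ L(G), so no ε-production is kept.
Add the nullable-subset variants: S → T y U gives T y U | y U. S → x T U gives x T U | x U. U → x x R gives x x R | x x. R → T S gives T S | S.

S ::= x y | T y U | y U | x T U | x U; T ::= x y | U y | x | x T; U ::= x | x x R | x x; R ::= y | T S | S | y R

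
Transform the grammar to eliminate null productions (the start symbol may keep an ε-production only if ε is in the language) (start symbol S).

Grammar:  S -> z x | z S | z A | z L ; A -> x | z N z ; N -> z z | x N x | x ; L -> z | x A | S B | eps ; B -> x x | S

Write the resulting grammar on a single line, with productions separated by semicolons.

Nullable set = {L}.
ε ∉ L(G), so no ε-production is kept.
Expand every rule over subsets of its nullable positions: S → z L gives z L | z.

S -> z x | z S | z A | z L | z; A -> x | z N z; N -> z z | x N x | x; L -> z | x A | S B; B -> x x | S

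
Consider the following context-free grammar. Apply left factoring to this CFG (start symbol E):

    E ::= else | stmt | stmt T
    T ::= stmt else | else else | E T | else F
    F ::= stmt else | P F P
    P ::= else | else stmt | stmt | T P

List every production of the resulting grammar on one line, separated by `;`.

E has alternatives sharing prefix 'stmt': factor to E → stmt E' with E' → ε | T.
T has alternatives sharing prefix 'else': factor to T → else T' with T' → else | F.
P has alternatives sharing prefix 'else': factor to P → else P' with P' → ε | stmt.

E ::= else | stmt E'; T ::= stmt else | E T | else T'; F ::= stmt else | P F P; P ::= stmt | T P | else P'; E' ::= epsilon | T; T' ::= else | F; P' ::= epsilon | stmt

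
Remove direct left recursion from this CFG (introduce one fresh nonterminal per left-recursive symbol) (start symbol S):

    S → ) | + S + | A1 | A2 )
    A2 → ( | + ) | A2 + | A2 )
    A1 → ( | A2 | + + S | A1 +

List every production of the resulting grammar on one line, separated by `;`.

S → ) | + S + | A1 | A2 ); A2 → ( A2' | + ) A2'; A1 → ( A1' | A2 A1' | + + S A1'; A2' → + A2' | ) A2' | ε; A1' → + A1' | ε

Left recursion appears on A2, A1.
For A2: α = {+, )}, β = {(, + )}. Rewrite as A2 → β A2' and A2' → α A2' | ε.
For A1: α = {+}, β = {(, A2, + + S}. Rewrite as A1 → β A1' and A1' → α A1' | ε.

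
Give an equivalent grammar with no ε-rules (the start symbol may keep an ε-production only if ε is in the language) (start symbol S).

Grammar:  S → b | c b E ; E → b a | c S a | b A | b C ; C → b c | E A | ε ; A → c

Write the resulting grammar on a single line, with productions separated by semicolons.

Nullable nonterminals: {C}.
ε ∉ L(G), so no ε-production is kept.
Add the nullable-subset variants: E → b C gives b C | b.

S → b | c b E; E → b a | c S a | b A | b C | b; C → b c | E A; A → c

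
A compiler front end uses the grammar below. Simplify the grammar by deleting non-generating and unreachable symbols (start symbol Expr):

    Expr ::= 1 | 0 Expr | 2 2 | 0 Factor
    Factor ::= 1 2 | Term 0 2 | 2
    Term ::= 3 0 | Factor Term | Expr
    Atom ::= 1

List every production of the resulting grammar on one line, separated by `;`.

Generating nonterminals: {Atom, Expr, Factor, Term}.
Reachable from Expr after that: {Expr, Factor, Term}.
Removed useless symbols: {Atom} and every production mentioning them.

Expr ::= 1 | 0 Expr | 2 2 | 0 Factor; Factor ::= 1 2 | Term 0 2 | 2; Term ::= 3 0 | Factor Term | Expr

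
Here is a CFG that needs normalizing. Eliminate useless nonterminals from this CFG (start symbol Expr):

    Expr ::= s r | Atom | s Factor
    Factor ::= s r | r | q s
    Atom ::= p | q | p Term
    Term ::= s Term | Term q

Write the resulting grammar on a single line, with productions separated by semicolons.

Expr ::= s r | Atom | s Factor; Factor ::= s r | r | q s; Atom ::= p | q

Generating nonterminals: {Atom, Expr, Factor}.
Reachable from Expr after that: {Atom, Expr, Factor}.
Removed useless symbols: {Term} and every production mentioning them.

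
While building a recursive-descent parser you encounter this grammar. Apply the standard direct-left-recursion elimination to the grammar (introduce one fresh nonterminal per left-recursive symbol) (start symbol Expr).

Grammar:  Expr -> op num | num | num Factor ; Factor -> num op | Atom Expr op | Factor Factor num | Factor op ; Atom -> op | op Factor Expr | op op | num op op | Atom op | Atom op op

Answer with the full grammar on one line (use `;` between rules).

Expr -> op num | num | num Factor; Factor -> num op Factor1 | Atom Expr op Factor1; Atom -> op Atom1 | op Factor Expr Atom1 | op op Atom1 | num op op Atom1; Factor1 -> Factor num Factor1 | op Factor1 | ε; Atom1 -> op Atom1 | op op Atom1 | ε

Factor, Atom are directly left-recursive.
For Factor: α = {Factor num, op}, β = {num op, Atom Expr op}. Rewrite as Factor → β Factor1 and Factor1 → α Factor1 | ε.
For Atom: α = {op, op op}, β = {op, op Factor Expr, op op, num op op}. Rewrite as Atom → β Atom1 and Atom1 → α Atom1 | ε.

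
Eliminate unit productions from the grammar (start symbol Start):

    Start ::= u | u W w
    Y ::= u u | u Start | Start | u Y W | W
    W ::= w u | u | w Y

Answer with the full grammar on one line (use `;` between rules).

Start ::= u | u W w; Y ::= u | u W w | w u | w Y | u u | u Start | u Y W; W ::= w u | u | w Y

Unit pairs: Y ⇒* {Start, W}.
Replace each nonterminal's rules with the union of the non-unit rules of every nonterminal it unit-derives.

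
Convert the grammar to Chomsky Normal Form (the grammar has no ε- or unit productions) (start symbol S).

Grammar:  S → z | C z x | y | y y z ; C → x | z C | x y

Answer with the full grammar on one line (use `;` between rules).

S → z | C Y1 | y | X3 Y2; C → x | X1 C | X2 X3; X1 → z; X2 → x; X3 → y; Y1 → X1 X2; Y2 → X3 X1

Introduce a nonterminal for each terminal appearing in a rule of length ≥ 2: X1 → z, X2 → x, X3 → y.
Binarize each right-hand side of length ≥ 3 by chaining fresh nonterminals (Y1, Y2, …): affected rules were S → C X1 X2; S → X3 X3 X1.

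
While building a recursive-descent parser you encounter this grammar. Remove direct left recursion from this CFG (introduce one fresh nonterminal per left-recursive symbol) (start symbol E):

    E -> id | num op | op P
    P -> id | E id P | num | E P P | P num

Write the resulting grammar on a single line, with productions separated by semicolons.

Left recursion appears on P.
For P: α = {num}, β = {id, E id P, num, E P P}. Rewrite as P → β P' and P' → α P' | ε.

E -> id | num op | op P; P -> id P' | E id P P' | num P' | E P P P'; P' -> num P' | ε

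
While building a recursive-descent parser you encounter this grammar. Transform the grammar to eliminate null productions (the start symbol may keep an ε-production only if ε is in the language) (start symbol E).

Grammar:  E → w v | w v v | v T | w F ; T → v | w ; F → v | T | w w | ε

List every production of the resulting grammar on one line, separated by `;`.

Nullable nonterminals: {F}.
ε ∉ L(G), so no ε-production is kept.
For each production, add variants omitting each subset of nullable occurrences: E → w F gives w F | w.

E → w v | w v v | v T | w F | w; T → v | w; F → v | T | w w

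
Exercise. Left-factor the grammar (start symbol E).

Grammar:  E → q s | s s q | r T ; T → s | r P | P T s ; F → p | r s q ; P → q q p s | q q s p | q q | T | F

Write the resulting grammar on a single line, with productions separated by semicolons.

E → q s | s s q | r T; T → s | r P | P T s; F → p | r s q; P → T | F | q q P'; P' → p s | s p | epsilon

P has alternatives sharing prefix 'q q': factor to P → q q P' with P' → p s | s p | ε.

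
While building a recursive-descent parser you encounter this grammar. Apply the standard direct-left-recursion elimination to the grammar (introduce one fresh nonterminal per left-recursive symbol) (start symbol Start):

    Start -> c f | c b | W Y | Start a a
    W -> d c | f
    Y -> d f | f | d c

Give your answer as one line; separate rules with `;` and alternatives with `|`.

Directly left-recursive nonterminal: Start.
For Start: α = {a a}, β = {c f, c b, W Y}. Rewrite as Start → β Start1 and Start1 → α Start1 | ε.

Start -> c f Start1 | c b Start1 | W Y Start1; W -> d c | f; Y -> d f | f | d c; Start1 -> a a Start1 | ε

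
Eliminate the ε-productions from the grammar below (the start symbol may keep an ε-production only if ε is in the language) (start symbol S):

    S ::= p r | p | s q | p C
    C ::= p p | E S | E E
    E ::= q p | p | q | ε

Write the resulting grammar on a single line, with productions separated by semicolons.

Nullable set = {C, E}.
ε ∉ L(G), so no ε-production is kept.
Expand every rule over subsets of its nullable positions: C → E S gives E S | S. C → E E gives E E | E.

S ::= p r | p | s q | p C; C ::= p p | E S | S | E E | E; E ::= q p | p | q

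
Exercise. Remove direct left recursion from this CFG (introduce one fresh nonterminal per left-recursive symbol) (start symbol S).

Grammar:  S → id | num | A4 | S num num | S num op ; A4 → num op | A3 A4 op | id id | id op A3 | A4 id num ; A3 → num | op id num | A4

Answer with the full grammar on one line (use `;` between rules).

S → id S' | num S' | A4 S'; A4 → num op A4' | A3 A4 op A4' | id id A4' | id op A3 A4'; A3 → num | op id num | A4; S' → num num S' | num op S' | ε; A4' → id num A4' | ε

Left recursion appears on S, A4.
For S: α = {num num, num op}, β = {id, num, A4}. Rewrite as S → β S' and S' → α S' | ε.
For A4: α = {id num}, β = {num op, A3 A4 op, id id, id op A3}. Rewrite as A4 → β A4' and A4' → α A4' | ε.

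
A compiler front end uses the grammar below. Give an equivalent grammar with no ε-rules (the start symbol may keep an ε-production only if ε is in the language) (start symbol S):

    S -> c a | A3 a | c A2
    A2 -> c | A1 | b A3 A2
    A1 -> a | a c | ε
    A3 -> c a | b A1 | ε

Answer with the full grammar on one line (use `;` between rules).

S -> c a | A3 a | a | c A2 | c; A2 -> c | A1 | b A3 A2 | b A3 | b A2 | b; A1 -> a | a c; A3 -> c a | b A1 | b

The nullable symbols are {A1, A2, A3}.
ε ∉ L(G), so no ε-production is kept.
Expand every rule over subsets of its nullable positions: S → A3 a gives A3 a | a. S → c A2 gives c A2 | c. A2 → b A3 A2 gives b A3 A2 | b A3 | b A2 | b. A3 → b A1 gives b A1 | b.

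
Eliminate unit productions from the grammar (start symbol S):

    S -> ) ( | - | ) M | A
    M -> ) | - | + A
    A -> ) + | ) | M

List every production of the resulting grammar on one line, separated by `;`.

Unit pairs: A ⇒* {M}; S ⇒* {A, M}.
For every A with A ⇒* B via unit rules, add B's non-unit alternatives to A; then delete every rule of the form X → Y.

S -> ) ( | - | ) M | ) + | ) | + A; M -> ) | - | + A; A -> ) + | ) | - | + A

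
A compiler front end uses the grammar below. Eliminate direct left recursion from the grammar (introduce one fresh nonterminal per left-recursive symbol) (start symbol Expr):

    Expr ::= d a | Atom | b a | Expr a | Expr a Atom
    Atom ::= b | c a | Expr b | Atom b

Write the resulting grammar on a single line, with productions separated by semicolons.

Expr, Atom are directly left-recursive.
For Expr: α = {a, a Atom}, β = {d a, Atom, b a}. Rewrite as Expr → β Expr1 and Expr1 → α Expr1 | ε.
For Atom: α = {b}, β = {b, c a, Expr b}. Rewrite as Atom → β Atom1 and Atom1 → α Atom1 | ε.

Expr ::= d a Expr1 | Atom Expr1 | b a Expr1; Atom ::= b Atom1 | c a Atom1 | Expr b Atom1; Expr1 ::= a Expr1 | a Atom Expr1 | epsilon; Atom1 ::= b Atom1 | epsilon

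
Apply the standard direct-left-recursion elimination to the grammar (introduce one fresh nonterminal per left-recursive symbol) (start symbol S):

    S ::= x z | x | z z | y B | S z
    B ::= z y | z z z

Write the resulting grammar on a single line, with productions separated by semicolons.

S ::= x z S' | x S' | z z S' | y B S'; B ::= z y | z z z; S' ::= z S' | ε

Directly left-recursive nonterminal: S.
For S: α = {z}, β = {x z, x, z z, y B}. Rewrite as S → β S' and S' → α S' | ε.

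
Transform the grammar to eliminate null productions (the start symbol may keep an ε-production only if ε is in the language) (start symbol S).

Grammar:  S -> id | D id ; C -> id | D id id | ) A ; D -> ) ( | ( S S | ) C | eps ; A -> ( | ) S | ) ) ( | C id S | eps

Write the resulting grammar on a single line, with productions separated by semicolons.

Nullable set = {A, D}.
ε ∉ L(G), so no ε-production is kept.
For each production, add variants omitting each subset of nullable occurrences: C → D id id gives D id id | id id. C → ) A gives ) A | ).

S -> id | D id; C -> id | D id id | id id | ) A | ); D -> ) ( | ( S S | ) C; A -> ( | ) S | ) ) ( | C id S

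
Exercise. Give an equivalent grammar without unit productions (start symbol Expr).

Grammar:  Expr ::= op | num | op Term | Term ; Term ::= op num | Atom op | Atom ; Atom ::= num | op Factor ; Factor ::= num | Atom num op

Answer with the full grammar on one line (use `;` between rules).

Unit pairs: Expr ⇒* {Atom, Term}; Term ⇒* {Atom}.
For every A with A ⇒* B via unit rules, add B's non-unit alternatives to A; then delete every rule of the form X → Y.

Expr ::= op num | Atom op | num | op Factor | op | op Term; Term ::= op num | Atom op | num | op Factor; Atom ::= num | op Factor; Factor ::= num | Atom num op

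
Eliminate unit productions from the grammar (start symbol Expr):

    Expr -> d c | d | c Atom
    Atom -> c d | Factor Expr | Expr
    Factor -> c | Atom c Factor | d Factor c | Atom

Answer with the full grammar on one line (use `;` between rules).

Expr -> d c | d | c Atom; Atom -> c d | Factor Expr | d c | d | c Atom; Factor -> c d | Factor Expr | c | Atom c Factor | d Factor c | d c | d | c Atom

Unit pairs: Atom ⇒* {Expr}; Factor ⇒* {Atom, Expr}.
Replace each nonterminal's rules with the union of the non-unit rules of every nonterminal it unit-derives.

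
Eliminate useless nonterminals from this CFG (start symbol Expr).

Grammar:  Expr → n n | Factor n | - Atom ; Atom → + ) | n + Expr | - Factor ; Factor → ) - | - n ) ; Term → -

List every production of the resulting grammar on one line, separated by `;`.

Generating nonterminals: {Atom, Expr, Factor, Term}.
Reachable from Expr after that: {Atom, Expr, Factor}.
Removed useless symbols: {Term} and every production mentioning them.

Expr → n n | Factor n | - Atom; Atom → + ) | n + Expr | - Factor; Factor → ) - | - n )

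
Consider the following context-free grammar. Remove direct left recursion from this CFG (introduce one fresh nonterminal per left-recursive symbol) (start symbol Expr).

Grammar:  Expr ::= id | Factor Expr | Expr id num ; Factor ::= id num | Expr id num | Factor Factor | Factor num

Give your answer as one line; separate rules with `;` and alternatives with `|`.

Expr ::= id Expr1 | Factor Expr Expr1; Factor ::= id num Factor1 | Expr id num Factor1; Expr1 ::= id num Expr1 | ε; Factor1 ::= Factor Factor1 | num Factor1 | ε

Left recursion appears on Expr, Factor.
For Expr: α = {id num}, β = {id, Factor Expr}. Rewrite as Expr → β Expr1 and Expr1 → α Expr1 | ε.
For Factor: α = {Factor, num}, β = {id num, Expr id num}. Rewrite as Factor → β Factor1 and Factor1 → α Factor1 | ε.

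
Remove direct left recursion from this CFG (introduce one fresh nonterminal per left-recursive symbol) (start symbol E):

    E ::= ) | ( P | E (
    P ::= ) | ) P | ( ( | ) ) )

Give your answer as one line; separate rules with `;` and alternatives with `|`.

Directly left-recursive nonterminal: E.
For E: α = {(}, β = {), ( P}. Rewrite as E → β E' and E' → α E' | ε.

E ::= ) E' | ( P E'; P ::= ) | ) P | ( ( | ) ) ); E' ::= ( E' | ε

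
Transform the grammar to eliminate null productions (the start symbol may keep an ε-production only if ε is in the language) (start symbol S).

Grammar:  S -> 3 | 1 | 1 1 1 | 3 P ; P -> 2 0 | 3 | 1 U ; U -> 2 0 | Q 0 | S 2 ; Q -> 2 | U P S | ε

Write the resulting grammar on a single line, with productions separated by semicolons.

Nullable set = {Q}.
ε ∉ L(G), so no ε-production is kept.
Add the nullable-subset variants: U → Q 0 gives Q 0 | 0.

S -> 3 | 1 | 1 1 1 | 3 P; P -> 2 0 | 3 | 1 U; U -> 2 0 | Q 0 | 0 | S 2; Q -> 2 | U P S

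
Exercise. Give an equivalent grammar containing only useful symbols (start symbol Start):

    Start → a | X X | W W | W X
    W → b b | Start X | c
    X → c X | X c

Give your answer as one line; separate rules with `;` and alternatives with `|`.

Generating nonterminals: {Start, W}.
Reachable from Start after that: {Start, W}.
Removed useless symbols: {X} and every production mentioning them.

Start → a | W W; W → b b | c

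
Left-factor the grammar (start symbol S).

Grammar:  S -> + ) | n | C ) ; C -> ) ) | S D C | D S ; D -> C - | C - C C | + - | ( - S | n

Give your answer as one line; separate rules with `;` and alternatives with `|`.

S -> + ) | n | C ); C -> ) ) | S D C | D S; D -> + - | ( - S | n | C - D'; D' -> ε | C C

D has alternatives sharing prefix 'C -': factor to D → C - D' with D' → ε | C C.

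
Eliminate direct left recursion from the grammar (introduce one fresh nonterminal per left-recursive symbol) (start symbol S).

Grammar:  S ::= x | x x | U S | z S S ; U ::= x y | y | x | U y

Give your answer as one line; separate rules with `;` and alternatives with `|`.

S ::= x | x x | U S | z S S; U ::= x y U' | y U' | x U'; U' ::= y U' | epsilon

Left recursion appears on U.
For U: α = {y}, β = {x y, y, x}. Rewrite as U → β U' and U' → α U' | ε.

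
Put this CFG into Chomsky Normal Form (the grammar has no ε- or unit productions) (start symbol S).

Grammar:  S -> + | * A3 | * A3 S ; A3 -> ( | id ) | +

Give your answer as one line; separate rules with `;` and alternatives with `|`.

Introduce a nonterminal for each terminal appearing in a rule of length ≥ 2: X1 → *, X2 → id, X3 → ).
Binarize each right-hand side of length ≥ 3 by chaining fresh nonterminals (Y1, Y2, …): affected rules were S → X1 A3 S.

S -> + | X1 A3 | X1 Y1; A3 -> ( | X2 X3 | +; X1 -> *; X2 -> id; X3 -> ); Y1 -> A3 S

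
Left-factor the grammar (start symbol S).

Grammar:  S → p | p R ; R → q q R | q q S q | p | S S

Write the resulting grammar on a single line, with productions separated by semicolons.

S → p S'; R → p | S S | q q R'; S' → ε | R; R' → R | S q

S has alternatives sharing prefix 'p': factor to S → p S' with S' → ε | R.
R has alternatives sharing prefix 'q q': factor to R → q q R' with R' → R | S q.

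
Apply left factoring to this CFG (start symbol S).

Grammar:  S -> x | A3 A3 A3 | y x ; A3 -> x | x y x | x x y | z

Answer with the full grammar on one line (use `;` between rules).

A3 has alternatives sharing prefix 'x': factor to A3 → x A3' with A3' → ε | y x | x y.

S -> x | A3 A3 A3 | y x; A3 -> z | x A3'; A3' -> ε | y x | x y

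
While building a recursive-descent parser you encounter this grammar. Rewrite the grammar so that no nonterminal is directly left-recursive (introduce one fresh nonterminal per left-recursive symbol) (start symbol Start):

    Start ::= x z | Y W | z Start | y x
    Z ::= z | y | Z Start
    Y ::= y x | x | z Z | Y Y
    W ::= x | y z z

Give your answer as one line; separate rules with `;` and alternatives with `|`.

Z, Y are directly left-recursive.
For Z: α = {Start}, β = {z, y}. Rewrite as Z → β Z1 and Z1 → α Z1 | ε.
For Y: α = {Y}, β = {y x, x, z Z}. Rewrite as Y → β Y1 and Y1 → α Y1 | ε.

Start ::= x z | Y W | z Start | y x; Z ::= z Z1 | y Z1; Y ::= y x Y1 | x Y1 | z Z Y1; W ::= x | y z z; Z1 ::= Start Z1 | ε; Y1 ::= Y Y1 | ε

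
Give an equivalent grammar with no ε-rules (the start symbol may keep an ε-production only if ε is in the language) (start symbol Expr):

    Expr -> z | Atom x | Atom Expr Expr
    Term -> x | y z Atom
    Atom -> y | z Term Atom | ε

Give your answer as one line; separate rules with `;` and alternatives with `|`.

Expr -> z | Atom x | x | Atom Expr Expr | Expr Expr; Term -> x | y z Atom | y z; Atom -> y | z Term Atom | z Term

Nullable set = {Atom}.
ε ∉ L(G), so no ε-production is kept.
For each production, add variants omitting each subset of nullable occurrences: Expr → Atom x gives Atom x | x. Expr → Atom Expr Expr gives Atom Expr Expr | Expr Expr. Term → y z Atom gives y z Atom | y z. Atom → z Term Atom gives z Term Atom | z Term.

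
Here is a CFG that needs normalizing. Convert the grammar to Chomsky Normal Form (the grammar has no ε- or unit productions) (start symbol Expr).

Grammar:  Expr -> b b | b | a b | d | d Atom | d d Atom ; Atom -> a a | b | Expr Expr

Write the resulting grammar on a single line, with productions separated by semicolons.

Introduce a nonterminal for each terminal appearing in a rule of length ≥ 2: X1 → b, X2 → a, X3 → d.
Binarize each right-hand side of length ≥ 3 by chaining fresh nonterminals (Y1, Y2, …): affected rules were Expr → X3 X3 Atom.

Expr -> X1 X1 | b | X2 X1 | d | X3 Atom | X3 Y1; Atom -> X2 X2 | b | Expr Expr; X1 -> b; X2 -> a; X3 -> d; Y1 -> X3 Atom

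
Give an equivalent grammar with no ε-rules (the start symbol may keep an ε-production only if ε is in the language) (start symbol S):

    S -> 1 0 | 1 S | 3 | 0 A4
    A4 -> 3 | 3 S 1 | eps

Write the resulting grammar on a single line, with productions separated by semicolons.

S -> 1 0 | 1 S | 3 | 0 A4 | 0; A4 -> 3 | 3 S 1

The nullable symbols are {A4}.
ε ∉ L(G), so no ε-production is kept.
For each production, add variants omitting each subset of nullable occurrences: S → 0 A4 gives 0 A4 | 0.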